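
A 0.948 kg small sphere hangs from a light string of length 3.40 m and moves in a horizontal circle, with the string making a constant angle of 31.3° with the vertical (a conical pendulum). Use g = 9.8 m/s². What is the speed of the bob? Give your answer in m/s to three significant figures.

3.24 m/s

The radius of the circle is r = L sinθ = 3.40 × sin 31.3° = 1.766 m.
Horizontally T sinθ = mv²/r and vertically T cosθ = mg, so tanθ = v²/(rg).
v = √(r g tanθ) = √(1.766 × 9.8 × 0.6080) = √10.52 = 3.244 m/s.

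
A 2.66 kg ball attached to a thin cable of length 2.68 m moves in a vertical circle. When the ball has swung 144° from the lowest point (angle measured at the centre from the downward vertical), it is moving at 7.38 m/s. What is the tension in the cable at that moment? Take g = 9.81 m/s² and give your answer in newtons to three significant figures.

32.9 N

Take the radial direction toward the centre of the circle as positive. The component of the weight along the string toward the centre is −mg cos φ (φ measured from the bottom), so Newton's second law along the string gives T − mg cos φ = m v²/r.
cos 144° = -0.8090, so T = m(v²/r + g cos φ) = 2.66 × ((7.38)²/2.68 + 9.81 × -0.8090) = 2.66 × (20.32 + (-7.936)) = 2.66 × 12.39 = 32.95 N.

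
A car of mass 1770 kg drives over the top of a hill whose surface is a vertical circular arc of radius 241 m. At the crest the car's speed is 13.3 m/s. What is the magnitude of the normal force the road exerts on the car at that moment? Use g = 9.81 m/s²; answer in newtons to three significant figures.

16100 N

At the crest the centripetal acceleration points downward (toward the centre of the arc), so mg − N = mv²/r.
N = m(g − v²/r) = 1770 × (9.81 − (13.3)²/241) = 1770 × (9.81 − 0.7340) = 1770 × 9.076 = 16060 N.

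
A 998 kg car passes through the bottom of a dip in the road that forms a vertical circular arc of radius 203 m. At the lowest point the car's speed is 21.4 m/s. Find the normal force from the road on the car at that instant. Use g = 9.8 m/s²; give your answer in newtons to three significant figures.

At the lowest point, N points up (toward the centre) and the weight mg points down (away from the centre), so the net inward force is N − mg = mv²/r.
N = m(v²/r + g) = 998 × ((21.4)²/203 + 9.8) = 998 × (2.256 + 9.8) = 998 × 12.06 = 12030 N.

12000 N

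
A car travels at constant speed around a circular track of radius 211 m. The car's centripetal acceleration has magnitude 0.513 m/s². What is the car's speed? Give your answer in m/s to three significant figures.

10.4 m/s

a_c = v²/r ⇒ v = √(a_c · r) = √(0.513 × 211) = √108.2 = 10.40 m/s.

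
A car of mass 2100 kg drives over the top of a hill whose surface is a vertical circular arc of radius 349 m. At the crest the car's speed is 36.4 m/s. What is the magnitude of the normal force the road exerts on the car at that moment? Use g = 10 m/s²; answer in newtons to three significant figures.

13000 N

At the crest the centripetal acceleration points downward (toward the centre of the arc), so mg − N = mv²/r.
N = m(g − v²/r) = 2100 × (10.0 − (36.4)²/349) = 2100 × (10.0 − 3.796) = 2100 × 6.204 = 13030 N.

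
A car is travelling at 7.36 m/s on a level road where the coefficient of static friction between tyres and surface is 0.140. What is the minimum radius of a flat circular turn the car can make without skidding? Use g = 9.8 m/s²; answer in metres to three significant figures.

39.5 m

At the limit, μ_s m g = m v²/r, so r_min = v²/(μ_s g) = (7.36)²/(0.140 × 9.8) = 54.17/1.372 = 39.48 m.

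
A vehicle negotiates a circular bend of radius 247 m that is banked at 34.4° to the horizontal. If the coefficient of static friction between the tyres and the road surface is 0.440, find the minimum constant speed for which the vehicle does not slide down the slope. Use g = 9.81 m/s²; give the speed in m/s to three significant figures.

At the minimum speed, friction acts up the slope at its limiting value f = μN. Radially (horizontal, toward centre): N sinθ − μN cosθ = mv²/r. Vertically: N cosθ + μN sinθ = mg.
Dividing: v² = r g (sinθ − μcosθ)/(cosθ + μsinθ).
sinθ − μcosθ = 0.5650 − 0.440×0.8251 = 0.2019; cosθ + μsinθ = 0.8251 + 0.440×0.5650 = 1.074.
v² = 247 × 9.81 × 0.2019/1.074 = 455.7 m²/s², so v = 21.35 m/s.

21.3 m/s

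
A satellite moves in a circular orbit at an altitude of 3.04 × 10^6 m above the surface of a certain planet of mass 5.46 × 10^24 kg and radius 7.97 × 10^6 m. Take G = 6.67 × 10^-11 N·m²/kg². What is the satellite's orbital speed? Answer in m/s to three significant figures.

Orbital radius r = R + h = 7.97 × 10^6 + 3.04 × 10^6 = 1.101 × 10^7 m.
Gravity supplies the centripetal force: G M m / r² = m v² / r, so v = √(GM/r).
v = √(6.67 × 10^-11 × 5.46 × 10^24 / 1.101 × 10^7) = √(3.308 × 10^7) = 5751 m/s.

5750 m/s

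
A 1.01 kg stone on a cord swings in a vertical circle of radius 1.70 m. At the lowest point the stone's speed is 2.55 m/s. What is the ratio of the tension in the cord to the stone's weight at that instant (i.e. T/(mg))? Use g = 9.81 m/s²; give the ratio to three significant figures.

1.39

At the bottom, T − mg = mv²/r, so T = m(v²/r + g) and T/(mg) = v²/(rg) + 1 = (2.55)²/(1.70 × 9.81) + 1 = 0.3899 + 1 = 1.390.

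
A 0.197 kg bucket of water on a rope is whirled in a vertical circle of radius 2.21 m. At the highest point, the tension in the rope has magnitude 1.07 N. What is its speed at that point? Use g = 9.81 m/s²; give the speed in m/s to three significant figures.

5.80 m/s

At the top, T + mg = mv²/r, so v = √(r(T/m + g)) = √(2.21 × (1.07/0.197 + 9.81)) = √(2.21 × 15.24) = √33.68 = 5.804 m/s.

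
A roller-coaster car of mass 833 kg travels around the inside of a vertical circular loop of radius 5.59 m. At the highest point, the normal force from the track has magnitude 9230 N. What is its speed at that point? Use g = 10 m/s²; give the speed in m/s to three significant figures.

10.9 m/s

At the top, N + mg = mv²/r, so v = √(r(N/m + g)) = √(5.59 × (9230/833 + 10.0)) = √(5.59 × 21.08) = √117.8 = 10.86 m/s.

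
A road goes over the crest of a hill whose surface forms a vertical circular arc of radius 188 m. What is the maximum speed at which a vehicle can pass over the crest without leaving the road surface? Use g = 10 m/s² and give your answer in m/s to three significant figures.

At the crest the centre of the circle is below the vehicle, so the net downward (centripetal) force is mg − N = mv²/r.
The vehicle leaves the road when N → 0, giving v_max = √(g r) = √(10.0 × 188) = 43.36 m/s.

43.4 m/s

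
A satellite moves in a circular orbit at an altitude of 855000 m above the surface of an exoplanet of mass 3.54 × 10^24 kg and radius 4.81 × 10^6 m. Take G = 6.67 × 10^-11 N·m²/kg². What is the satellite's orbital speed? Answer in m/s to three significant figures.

Orbital radius r = R + h = 4.81 × 10^6 + 855000 = 5.665 × 10^6 m.
Gravity supplies the centripetal force: G M m / r² = m v² / r, so v = √(GM/r).
v = √(6.67 × 10^-11 × 3.54 × 10^24 / 5.665 × 10^6) = √(4.168 × 10^7) = 6456 m/s.

6460 m/s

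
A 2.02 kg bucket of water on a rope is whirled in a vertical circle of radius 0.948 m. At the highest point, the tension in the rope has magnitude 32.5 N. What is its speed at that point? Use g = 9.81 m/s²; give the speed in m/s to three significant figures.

At the top, T + mg = mv²/r, so v = √(r(T/m + g)) = √(0.948 × (32.5/2.02 + 9.81)) = √(0.948 × 25.90) = √24.55 = 4.955 m/s.

4.96 m/s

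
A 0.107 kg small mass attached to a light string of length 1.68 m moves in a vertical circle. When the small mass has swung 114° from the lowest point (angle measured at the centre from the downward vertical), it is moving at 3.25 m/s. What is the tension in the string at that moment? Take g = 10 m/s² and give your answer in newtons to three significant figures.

0.238 N

Take the radial direction toward the centre of the circle as positive. The component of the weight along the string toward the centre is −mg cos φ (φ measured from the bottom), so Newton's second law along the string gives T − mg cos φ = m v²/r.
cos 114° = -0.4067, so T = m(v²/r + g cos φ) = 0.107 × ((3.25)²/1.68 + 10.0 × -0.4067) = 0.107 × (6.287 + (-4.067)) = 0.107 × 2.220 = 0.2375 N.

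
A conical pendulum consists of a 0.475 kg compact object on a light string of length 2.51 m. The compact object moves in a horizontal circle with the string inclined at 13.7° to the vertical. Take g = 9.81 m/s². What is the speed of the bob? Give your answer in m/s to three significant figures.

1.19 m/s

The radius of the circle is r = L sinθ = 2.51 × sin 13.7° = 0.5945 m.
Horizontally T sinθ = mv²/r and vertically T cosθ = mg, so tanθ = v²/(rg).
v = √(r g tanθ) = √(0.5945 × 9.81 × 0.2438) = √1.422 = 1.192 m/s.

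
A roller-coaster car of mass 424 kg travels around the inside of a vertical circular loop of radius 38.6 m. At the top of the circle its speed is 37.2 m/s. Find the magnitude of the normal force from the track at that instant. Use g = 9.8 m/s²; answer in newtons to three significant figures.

11000 N

At the top, both N and the weight mg point inward (toward the centre), so N + mg = mv²/r.
N = m(v²/r − g) = 424 × ((37.2)²/38.6 − 9.8) = 424 × (35.85 − 9.8) = 424 × 26.05 = 11050 N.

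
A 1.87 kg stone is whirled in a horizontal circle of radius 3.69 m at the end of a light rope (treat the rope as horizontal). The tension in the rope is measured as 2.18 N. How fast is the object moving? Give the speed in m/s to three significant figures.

T = m v²/r ⇒ v = √(T r / m) = √(2.18 × 3.69 / 1.87) = √4.302 = 2.074 m/s.

2.07 m/s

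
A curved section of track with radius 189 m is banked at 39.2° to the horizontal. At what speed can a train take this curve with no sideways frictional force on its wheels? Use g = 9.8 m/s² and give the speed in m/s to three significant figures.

38.9 m/s

On a frictionless banked curve, N sinθ = mv²/r and N cosθ = mg, so tanθ = v²/(rg).
v = √(r g tanθ) = √(189 × 9.8 × tan 39.2°) = √(189 × 9.8 × 0.8156) = √1511 = 38.87 m/s.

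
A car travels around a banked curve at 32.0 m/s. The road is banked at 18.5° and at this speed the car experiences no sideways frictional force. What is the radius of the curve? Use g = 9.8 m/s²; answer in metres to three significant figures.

Frictionless banking: tanθ = v²/(rg), so r = v²/(g tanθ).
r = (32.0)²/(9.8 × tan 18.5°) = 1024/(9.8 × 0.3346) = 1024/3.279 = 312.3 m.

312 m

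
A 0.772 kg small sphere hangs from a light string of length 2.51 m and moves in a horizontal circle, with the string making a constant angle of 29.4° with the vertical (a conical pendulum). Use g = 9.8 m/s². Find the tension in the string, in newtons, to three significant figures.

8.68 N

Vertically the bob has no acceleration, so T cosθ = mg.
T = mg/cosθ = 0.772 × 9.8 / cos 29.4° = 7.566/0.8712 = 8.684 N.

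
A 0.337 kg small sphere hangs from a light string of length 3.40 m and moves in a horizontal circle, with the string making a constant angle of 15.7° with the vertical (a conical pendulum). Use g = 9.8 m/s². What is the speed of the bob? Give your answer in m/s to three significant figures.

The radius of the circle is r = L sinθ = 3.40 × sin 15.7° = 0.9200 m.
Horizontally T sinθ = mv²/r and vertically T cosθ = mg, so tanθ = v²/(rg).
v = √(r g tanθ) = √(0.9200 × 9.8 × 0.2811) = √2.534 = 1.592 m/s.

1.59 m/s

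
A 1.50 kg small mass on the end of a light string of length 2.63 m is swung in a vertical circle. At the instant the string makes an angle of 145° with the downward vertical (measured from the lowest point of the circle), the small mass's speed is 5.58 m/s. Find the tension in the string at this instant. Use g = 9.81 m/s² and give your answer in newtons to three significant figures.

Take the radial direction toward the centre of the circle as positive. The component of the weight along the string toward the centre is −mg cos φ (φ measured from the bottom), so Newton's second law along the string gives T − mg cos φ = m v²/r.
cos 145° = -0.8192, so T = m(v²/r + g cos φ) = 1.50 × ((5.58)²/2.63 + 9.81 × -0.8192) = 1.50 × (11.84 + (-8.036)) = 1.50 × 3.803 = 5.705 N.

5.70 N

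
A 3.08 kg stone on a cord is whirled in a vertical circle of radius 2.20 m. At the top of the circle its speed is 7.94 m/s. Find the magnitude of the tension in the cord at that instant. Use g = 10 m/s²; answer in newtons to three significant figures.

57.5 N

At the top, both T and the weight mg point inward (toward the centre), so T + mg = mv²/r.
T = m(v²/r − g) = 3.08 × ((7.94)²/2.20 − 10.0) = 3.08 × (28.66 − 10.0) = 3.08 × 18.66 = 57.46 N.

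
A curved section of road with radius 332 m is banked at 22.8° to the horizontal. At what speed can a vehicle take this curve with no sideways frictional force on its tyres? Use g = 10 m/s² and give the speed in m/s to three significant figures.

On a frictionless banked curve, N sinθ = mv²/r and N cosθ = mg, so tanθ = v²/(rg).
v = √(r g tanθ) = √(332 × 10.0 × tan 22.8°) = √(332 × 10.0 × 0.4204) = √1396 = 37.36 m/s.

37.4 m/s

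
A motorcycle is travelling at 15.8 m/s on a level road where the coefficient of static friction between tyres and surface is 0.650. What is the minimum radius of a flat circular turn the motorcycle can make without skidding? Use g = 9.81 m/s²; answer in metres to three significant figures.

39.2 m

At the limit, μ_s m g = m v²/r, so r_min = v²/(μ_s g) = (15.8)²/(0.650 × 9.81) = 249.6/6.377 = 39.15 m.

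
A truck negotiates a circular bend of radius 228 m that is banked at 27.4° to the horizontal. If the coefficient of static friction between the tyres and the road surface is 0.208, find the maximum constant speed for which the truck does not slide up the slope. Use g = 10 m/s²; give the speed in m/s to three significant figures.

At the maximum speed, friction acts down the slope at its limiting value f = μN. Radially (horizontal, toward centre): N sinθ + μN cosθ = mv²/r. Vertically: N cosθ − μN sinθ = mg.
Dividing: v² = r g (sinθ + μcosθ)/(cosθ − μsinθ).
sinθ + μcosθ = 0.4602 + 0.208×0.8878 = 0.6449; cosθ − μsinθ = 0.8878 − 0.208×0.4602 = 0.7921.
v² = 228 × 10.0 × 0.6449/0.7921 = 1856 m²/s², so v = 43.08 m/s.

43.1 m/s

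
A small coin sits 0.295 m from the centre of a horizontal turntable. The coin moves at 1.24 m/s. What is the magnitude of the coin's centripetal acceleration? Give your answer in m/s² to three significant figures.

5.21 m/s²

a_c = v²/r = (1.240)²/0.295 = 1.538/0.295 = 5.212 m/s².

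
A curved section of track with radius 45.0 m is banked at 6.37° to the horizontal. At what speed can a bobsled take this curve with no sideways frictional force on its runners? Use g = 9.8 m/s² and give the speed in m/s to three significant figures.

7.02 m/s

On a frictionless banked curve, N sinθ = mv²/r and N cosθ = mg, so tanθ = v²/(rg).
v = √(r g tanθ) = √(45.0 × 9.8 × tan 6.37°) = √(45.0 × 9.8 × 0.1116) = √49.23 = 7.017 m/s.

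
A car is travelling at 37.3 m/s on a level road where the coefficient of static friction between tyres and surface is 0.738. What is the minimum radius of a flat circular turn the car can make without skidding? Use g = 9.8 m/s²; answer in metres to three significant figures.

192 m

At the limit, μ_s m g = m v²/r, so r_min = v²/(μ_s g) = (37.3)²/(0.738 × 9.8) = 1391/7.232 = 192.4 m.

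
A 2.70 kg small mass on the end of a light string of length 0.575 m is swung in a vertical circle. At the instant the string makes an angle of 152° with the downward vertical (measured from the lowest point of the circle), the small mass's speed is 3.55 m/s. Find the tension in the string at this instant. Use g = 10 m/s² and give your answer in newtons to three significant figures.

35.3 N

Take the radial direction toward the centre of the circle as positive. The component of the weight along the string toward the centre is −mg cos φ (φ measured from the bottom), so Newton's second law along the string gives T − mg cos φ = m v²/r.
cos 152° = -0.8829, so T = m(v²/r + g cos φ) = 2.70 × ((3.55)²/0.575 + 10.0 × -0.8829) = 2.70 × (21.92 + (-8.829)) = 2.70 × 13.09 = 35.34 N.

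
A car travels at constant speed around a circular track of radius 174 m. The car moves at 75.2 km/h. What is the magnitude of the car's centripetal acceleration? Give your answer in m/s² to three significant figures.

2.51 m/s²

v = 75.2 km/h = 75.2/3.6 = 20.89 m/s.
a_c = v²/r = (20.89)²/174 = 436.3/174 = 2.508 m/s².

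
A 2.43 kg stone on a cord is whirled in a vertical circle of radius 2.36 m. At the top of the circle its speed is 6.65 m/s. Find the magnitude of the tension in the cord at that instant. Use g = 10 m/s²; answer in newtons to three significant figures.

At the top, both T and the weight mg point inward (toward the centre), so T + mg = mv²/r.
T = m(v²/r − g) = 2.43 × ((6.65)²/2.36 − 10.0) = 2.43 × (18.74 − 10.0) = 2.43 × 8.738 = 21.23 N.

21.2 N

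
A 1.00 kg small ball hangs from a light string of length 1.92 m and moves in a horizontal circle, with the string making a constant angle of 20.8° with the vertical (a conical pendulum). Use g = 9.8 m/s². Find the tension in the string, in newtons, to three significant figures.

Vertically the bob has no acceleration, so T cosθ = mg.
T = mg/cosθ = 1.00 × 9.8 / cos 20.8° = 9.800/0.9348 = 10.48 N.

10.5 N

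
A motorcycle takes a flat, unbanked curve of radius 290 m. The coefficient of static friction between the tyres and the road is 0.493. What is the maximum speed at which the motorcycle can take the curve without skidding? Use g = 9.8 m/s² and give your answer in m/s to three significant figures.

37.4 m/s

The only inward force on a level bend is static friction, so at the limit f_s = μ_s N = μ_s m g = m v²/r.
Mass cancels: v_max = √(μ_s g r) = √(0.493 × 9.8 × 290) = √1401 = 37.43 m/s.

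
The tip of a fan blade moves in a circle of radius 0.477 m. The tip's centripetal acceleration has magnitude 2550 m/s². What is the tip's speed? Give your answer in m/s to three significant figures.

a_c = v²/r ⇒ v = √(a_c · r) = √(2550 × 0.477) = √1216 = 34.88 m/s.

34.9 m/s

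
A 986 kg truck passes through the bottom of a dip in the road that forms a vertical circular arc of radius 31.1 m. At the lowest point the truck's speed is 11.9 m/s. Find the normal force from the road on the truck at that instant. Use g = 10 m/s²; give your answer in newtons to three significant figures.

14300 N

At the lowest point, N points up (toward the centre) and the weight mg points down (away from the centre), so the net inward force is N − mg = mv²/r.
N = m(v²/r + g) = 986 × ((11.9)²/31.1 + 10.0) = 986 × (4.553 + 10.0) = 986 × 14.55 = 14350 N.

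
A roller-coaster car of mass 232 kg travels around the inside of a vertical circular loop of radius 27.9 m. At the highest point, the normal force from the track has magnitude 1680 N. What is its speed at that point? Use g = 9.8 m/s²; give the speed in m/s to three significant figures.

21.8 m/s

At the top, N + mg = mv²/r, so v = √(r(N/m + g)) = √(27.9 × (1680/232 + 9.8)) = √(27.9 × 17.04) = √475.5 = 21.80 m/s.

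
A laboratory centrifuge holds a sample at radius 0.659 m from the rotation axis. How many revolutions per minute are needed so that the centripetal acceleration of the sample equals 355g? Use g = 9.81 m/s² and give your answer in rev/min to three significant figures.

Require ω²r = 355g, so ω = √(355 × 9.81/0.659) = 72.70 rad/s.
In rev/min: ω × 60/(2π) = 72.70 × 60/(2π) = 694.2 rev/min.

694 rev/min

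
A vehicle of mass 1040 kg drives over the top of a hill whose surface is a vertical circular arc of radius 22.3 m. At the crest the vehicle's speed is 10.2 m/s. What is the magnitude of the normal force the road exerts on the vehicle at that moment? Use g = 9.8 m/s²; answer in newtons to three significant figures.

5340 N

At the crest the centripetal acceleration points downward (toward the centre of the arc), so mg − N = mv²/r.
N = m(g − v²/r) = 1040 × (9.8 − (10.2)²/22.3) = 1040 × (9.8 − 4.665) = 1040 × 5.135 = 5340 N.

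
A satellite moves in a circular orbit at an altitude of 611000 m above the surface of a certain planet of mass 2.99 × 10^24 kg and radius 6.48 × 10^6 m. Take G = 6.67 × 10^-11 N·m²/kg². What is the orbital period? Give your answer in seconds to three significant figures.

r = R + h = 6.48 × 10^6 + 611000 = 7.091 × 10^6 m. Gravity provides the centripetal force: G M m / r² = m v² / r ⇒ v = √(GM/r) = 5303 m/s.
T = 2πr/v = 2π × 7.091 × 10^6 / 5303 = 8401 s.

8400 s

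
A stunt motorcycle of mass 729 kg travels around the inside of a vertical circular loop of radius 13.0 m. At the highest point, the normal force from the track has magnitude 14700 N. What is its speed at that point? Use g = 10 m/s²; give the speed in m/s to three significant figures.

19.8 m/s

At the top, N + mg = mv²/r, so v = √(r(N/m + g)) = √(13.0 × (14700/729 + 10.0)) = √(13.0 × 30.16) = √392.1 = 19.80 m/s.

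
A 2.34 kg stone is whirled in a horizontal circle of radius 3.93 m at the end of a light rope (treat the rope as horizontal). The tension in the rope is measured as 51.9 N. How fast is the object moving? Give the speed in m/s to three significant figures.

9.34 m/s

T = m v²/r ⇒ v = √(T r / m) = √(51.9 × 3.93 / 2.34) = √87.17 = 9.336 m/s.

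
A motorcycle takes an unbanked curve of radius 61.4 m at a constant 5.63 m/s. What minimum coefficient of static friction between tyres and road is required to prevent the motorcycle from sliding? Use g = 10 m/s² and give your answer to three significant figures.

0.0516

Friction provides the centripetal force: μ_s m g = m v²/r, so μ_s = v²/(g r) = (5.630)²/(10.0 × 61.4) = 31.70/614.0 = 0.05162.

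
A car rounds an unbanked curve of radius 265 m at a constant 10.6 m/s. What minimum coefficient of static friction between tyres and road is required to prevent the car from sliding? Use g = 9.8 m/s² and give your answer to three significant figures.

0.0433

Friction provides the centripetal force: μ_s m g = m v²/r, so μ_s = v²/(g r) = (10.60)²/(9.8 × 265) = 112.4/2597 = 0.04327.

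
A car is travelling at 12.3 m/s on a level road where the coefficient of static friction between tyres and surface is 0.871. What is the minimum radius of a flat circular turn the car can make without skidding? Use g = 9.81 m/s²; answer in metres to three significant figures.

At the limit, μ_s m g = m v²/r, so r_min = v²/(μ_s g) = (12.3)²/(0.871 × 9.81) = 151.3/8.545 = 17.71 m.

17.7 m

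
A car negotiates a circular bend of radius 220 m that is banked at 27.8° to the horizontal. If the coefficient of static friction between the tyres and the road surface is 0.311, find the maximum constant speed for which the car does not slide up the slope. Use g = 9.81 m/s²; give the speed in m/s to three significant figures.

46.5 m/s

At the maximum speed, friction acts down the slope at its limiting value f = μN. Radially (horizontal, toward centre): N sinθ + μN cosθ = mv²/r. Vertically: N cosθ − μN sinθ = mg.
Dividing: v² = r g (sinθ + μcosθ)/(cosθ − μsinθ).
sinθ + μcosθ = 0.4664 + 0.311×0.8846 = 0.7415; cosθ − μsinθ = 0.8846 − 0.311×0.4664 = 0.7395.
v² = 220 × 9.81 × 0.7415/0.7395 = 2164 m²/s², so v = 46.52 m/s.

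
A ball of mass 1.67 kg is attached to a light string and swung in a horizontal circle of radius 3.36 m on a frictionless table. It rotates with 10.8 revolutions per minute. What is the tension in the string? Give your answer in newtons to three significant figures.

ω = 10.8 rev/min × 2π/60 = 1.131 rad/s, so v = ωr = 1.131 × 3.36 = 3.800 m/s.
The tension is the only horizontal force, so it supplies the full centripetal force: T = m v²/r = 1.67 × (3.800)²/3.36 = 1.67 × 14.44/3.36 = 7.177 N.

7.18 N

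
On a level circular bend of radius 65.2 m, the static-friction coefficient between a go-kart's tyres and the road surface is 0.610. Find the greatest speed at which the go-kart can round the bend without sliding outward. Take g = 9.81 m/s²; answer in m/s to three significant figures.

19.8 m/s

Friction provides the centripetal force on a flat curve. At maximum speed it is at its limiting value: μ_s m g = m v²/r.
Mass cancels: v_max = √(μ_s g r) = √(0.610 × 9.81 × 65.2) = √390.2 = 19.75 m/s.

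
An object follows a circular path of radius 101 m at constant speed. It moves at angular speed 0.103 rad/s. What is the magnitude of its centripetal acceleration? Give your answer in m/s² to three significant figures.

v = ωr = 0.103 × 101 = 10.40 m/s.
a_c = v²/r = (10.40)²/101 = 108.2/101 = 1.072 m/s².

1.07 m/s²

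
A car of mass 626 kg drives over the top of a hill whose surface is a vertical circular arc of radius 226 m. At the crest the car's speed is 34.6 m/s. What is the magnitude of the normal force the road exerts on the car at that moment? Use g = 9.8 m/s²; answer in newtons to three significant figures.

2820 N

At the crest the centripetal acceleration points downward (toward the centre of the arc), so mg − N = mv²/r.
N = m(g − v²/r) = 626 × (9.8 − (34.6)²/226) = 626 × (9.8 − 5.297) = 626 × 4.503 = 2819 N.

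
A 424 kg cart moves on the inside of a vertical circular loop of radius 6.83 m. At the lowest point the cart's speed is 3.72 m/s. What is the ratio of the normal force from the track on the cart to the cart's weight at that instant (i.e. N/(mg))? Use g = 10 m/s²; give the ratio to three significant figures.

1.20

At the bottom, N − mg = mv²/r, so N = m(v²/r + g) and N/(mg) = v²/(rg) + 1 = (3.72)²/(6.83 × 10.0) + 1 = 0.2026 + 1 = 1.203.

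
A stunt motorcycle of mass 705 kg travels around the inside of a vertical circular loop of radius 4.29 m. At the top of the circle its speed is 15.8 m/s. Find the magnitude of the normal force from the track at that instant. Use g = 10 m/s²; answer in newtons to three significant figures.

34000 N

At the top, both N and the weight mg point inward (toward the centre), so N + mg = mv²/r.
N = m(v²/r − g) = 705 × ((15.8)²/4.29 − 10.0) = 705 × (58.19 − 10.0) = 705 × 48.19 = 33970 N.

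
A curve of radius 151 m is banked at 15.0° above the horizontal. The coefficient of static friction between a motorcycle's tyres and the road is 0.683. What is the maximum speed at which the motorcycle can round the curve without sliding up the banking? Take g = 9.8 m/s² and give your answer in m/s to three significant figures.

41.5 m/s

At the maximum speed, friction acts down the slope at its limiting value f = μN. Radially (horizontal, toward centre): N sinθ + μN cosθ = mv²/r. Vertically: N cosθ − μN sinθ = mg.
Dividing: v² = r g (sinθ + μcosθ)/(cosθ − μsinθ).
sinθ + μcosθ = 0.2588 + 0.683×0.9659 = 0.9185; cosθ − μsinθ = 0.9659 − 0.683×0.2588 = 0.7892.
v² = 151 × 9.8 × 0.9185/0.7892 = 1722 m²/s², so v = 41.50 m/s.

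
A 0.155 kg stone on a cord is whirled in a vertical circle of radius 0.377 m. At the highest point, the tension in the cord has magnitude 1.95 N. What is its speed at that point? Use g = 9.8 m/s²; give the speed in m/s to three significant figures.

At the top, T + mg = mv²/r, so v = √(r(T/m + g)) = √(0.377 × (1.95/0.155 + 9.8)) = √(0.377 × 22.38) = √8.438 = 2.905 m/s.

2.90 m/s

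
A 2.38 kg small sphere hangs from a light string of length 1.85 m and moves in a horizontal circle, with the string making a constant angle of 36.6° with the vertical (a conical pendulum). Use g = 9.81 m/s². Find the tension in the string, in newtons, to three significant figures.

Vertically the bob has no acceleration, so T cosθ = mg.
T = mg/cosθ = 2.38 × 9.81 / cos 36.6° = 23.35/0.8028 = 29.08 N.

29.1 N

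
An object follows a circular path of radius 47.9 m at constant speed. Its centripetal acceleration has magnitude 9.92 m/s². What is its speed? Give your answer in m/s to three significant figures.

a_c = v²/r ⇒ v = √(a_c · r) = √(9.92 × 47.9) = √475.2 = 21.80 m/s.

21.8 m/s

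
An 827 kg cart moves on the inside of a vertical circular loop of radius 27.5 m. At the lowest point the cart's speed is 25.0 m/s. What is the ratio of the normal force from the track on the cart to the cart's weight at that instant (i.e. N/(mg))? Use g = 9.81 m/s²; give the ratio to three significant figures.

At the bottom, N − mg = mv²/r, so N = m(v²/r + g) and N/(mg) = v²/(rg) + 1 = (25.0)²/(27.5 × 9.81) + 1 = 2.317 + 1 = 3.317.

3.32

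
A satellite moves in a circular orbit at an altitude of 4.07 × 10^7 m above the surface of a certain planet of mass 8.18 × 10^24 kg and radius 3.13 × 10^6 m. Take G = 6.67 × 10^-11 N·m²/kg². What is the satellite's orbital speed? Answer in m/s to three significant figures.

3530 m/s

Orbital radius r = R + h = 3.13 × 10^6 + 4.07 × 10^7 = 4.383 × 10^7 m.
Gravity supplies the centripetal force: G M m / r² = m v² / r, so v = √(GM/r).
v = √(6.67 × 10^-11 × 8.18 × 10^24 / 4.383 × 10^7) = √(1.245 × 10^7) = 3528 m/s.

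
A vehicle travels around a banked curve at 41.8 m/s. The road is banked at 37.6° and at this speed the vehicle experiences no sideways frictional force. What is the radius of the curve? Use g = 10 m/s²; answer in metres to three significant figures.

227 m

Frictionless banking: tanθ = v²/(rg), so r = v²/(g tanθ).
r = (41.8)²/(10.0 × tan 37.6°) = 1747/(10.0 × 0.7701) = 1747/7.701 = 226.9 m.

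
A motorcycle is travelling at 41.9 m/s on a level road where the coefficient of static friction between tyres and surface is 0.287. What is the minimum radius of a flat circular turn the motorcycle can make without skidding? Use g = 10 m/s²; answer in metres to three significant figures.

At the limit, μ_s m g = m v²/r, so r_min = v²/(μ_s g) = (41.9)²/(0.287 × 10.0) = 1756/2.870 = 611.7 m.

612 m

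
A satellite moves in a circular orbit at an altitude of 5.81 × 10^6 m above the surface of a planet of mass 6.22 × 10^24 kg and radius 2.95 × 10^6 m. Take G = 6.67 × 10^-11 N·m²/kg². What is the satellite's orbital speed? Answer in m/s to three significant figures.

Orbital radius r = R + h = 2.95 × 10^6 + 5.81 × 10^6 = 8.760 × 10^6 m.
Gravity supplies the centripetal force: G M m / r² = m v² / r, so v = √(GM/r).
v = √(6.67 × 10^-11 × 6.22 × 10^24 / 8.760 × 10^6) = √(4.736 × 10^7) = 6882 m/s.

6880 m/s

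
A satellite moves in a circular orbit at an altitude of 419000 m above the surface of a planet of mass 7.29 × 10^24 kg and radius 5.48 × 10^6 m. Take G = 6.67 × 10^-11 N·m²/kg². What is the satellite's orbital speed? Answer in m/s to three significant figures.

Orbital radius r = R + h = 5.48 × 10^6 + 419000 = 5.899 × 10^6 m.
Gravity supplies the centripetal force: G M m / r² = m v² / r, so v = √(GM/r).
v = √(6.67 × 10^-11 × 7.29 × 10^24 / 5.899 × 10^6) = √(8.243 × 10^7) = 9079 m/s.

9080 m/s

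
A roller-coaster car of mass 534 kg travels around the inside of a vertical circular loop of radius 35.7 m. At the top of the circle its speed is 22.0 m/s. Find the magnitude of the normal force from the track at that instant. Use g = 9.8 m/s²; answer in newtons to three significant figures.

2010 N

At the top, both N and the weight mg point inward (toward the centre), so N + mg = mv²/r.
N = m(v²/r − g) = 534 × ((22.0)²/35.7 − 9.8) = 534 × (13.56 − 9.8) = 534 × 3.757 = 2006 N.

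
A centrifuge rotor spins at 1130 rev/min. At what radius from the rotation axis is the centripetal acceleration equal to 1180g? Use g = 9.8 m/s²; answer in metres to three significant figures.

0.826 m

ω = 1130 rev/min × 2π/60 = 118.3 rad/s.
a_c = ω²r = 1180g ⇒ r = 1180 × 9.8 / (118.3)² = 11560/14000 = 0.8258 m.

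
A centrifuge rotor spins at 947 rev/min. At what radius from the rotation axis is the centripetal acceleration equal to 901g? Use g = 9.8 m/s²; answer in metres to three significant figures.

ω = 947 rev/min × 2π/60 = 99.17 rad/s.
a_c = ω²r = 901g ⇒ r = 901 × 9.8 / (99.17)² = 8830/9835 = 0.8978 m.

0.898 m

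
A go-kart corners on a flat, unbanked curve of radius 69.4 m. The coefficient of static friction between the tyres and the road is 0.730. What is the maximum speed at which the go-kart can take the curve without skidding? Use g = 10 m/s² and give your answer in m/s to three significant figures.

Friction provides the centripetal force on a flat curve. At maximum speed it is at its limiting value: μ_s m g = m v²/r.
Mass cancels: v_max = √(μ_s g r) = √(0.730 × 10.0 × 69.4) = √506.6 = 22.51 m/s.

22.5 m/s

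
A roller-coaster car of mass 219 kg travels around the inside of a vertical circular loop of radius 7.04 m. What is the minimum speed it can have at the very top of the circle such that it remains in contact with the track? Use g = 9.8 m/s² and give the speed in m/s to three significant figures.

8.31 m/s

At the highest point the centre is directly below, so both the weight and N act inward: N + mg = mv²/r.
At minimum speed N → 0, so mg = mv_min²/r ⇒ v_min = √(g r) = √(9.8 × 7.04) = 8.306 m/s.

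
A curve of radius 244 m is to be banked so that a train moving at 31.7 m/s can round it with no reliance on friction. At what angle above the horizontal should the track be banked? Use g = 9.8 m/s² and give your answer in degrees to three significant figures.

22.8°

For a frictionless banked turn: horizontally N sinθ = mv²/r and vertically N cosθ = mg.
Dividing: tanθ = v²/(r g) = (31.7)²/(244 × 9.8) = 1005/2391 = 0.4202.
θ = arctan(0.4202) = 22.79°.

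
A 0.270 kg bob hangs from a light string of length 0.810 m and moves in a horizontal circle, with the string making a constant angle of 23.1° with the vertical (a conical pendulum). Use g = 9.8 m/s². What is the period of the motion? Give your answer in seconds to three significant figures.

1.73 s

r = L sinθ = 0.3178 m. From T sinθ = mω²r and T cosθ = mg: tanθ = ω²r/g, so ω² = g tanθ / r = g/(L cosθ).
ω = √(g/(L cosθ)) = √(9.8/(0.810 × 0.9198)) = √13.15 = 3.627 rad/s.
Period = 2π/ω = 1.732 s.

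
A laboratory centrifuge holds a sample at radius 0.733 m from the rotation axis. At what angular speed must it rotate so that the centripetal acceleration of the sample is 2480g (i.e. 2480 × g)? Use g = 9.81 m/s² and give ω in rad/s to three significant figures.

Centripetal acceleration a_c = ω²r. Setting ω²r = 2480g:
ω = √(2480g / r) = √(2480 × 9.81 / 0.733) = √33190 = 182.2 rad/s.

182 rad/s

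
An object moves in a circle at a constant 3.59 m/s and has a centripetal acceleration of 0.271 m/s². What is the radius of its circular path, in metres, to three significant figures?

a_c = v²/r ⇒ r = v²/a_c = (3.59)²/0.271 = 12.89/0.271 = 47.56 m.

47.6 m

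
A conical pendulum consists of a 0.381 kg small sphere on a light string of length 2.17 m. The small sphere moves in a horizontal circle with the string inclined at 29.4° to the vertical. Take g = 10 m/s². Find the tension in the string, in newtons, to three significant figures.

4.37 N

Vertically the bob has no acceleration, so T cosθ = mg.
T = mg/cosθ = 0.381 × 10.0 / cos 29.4° = 3.810/0.8712 = 4.373 N.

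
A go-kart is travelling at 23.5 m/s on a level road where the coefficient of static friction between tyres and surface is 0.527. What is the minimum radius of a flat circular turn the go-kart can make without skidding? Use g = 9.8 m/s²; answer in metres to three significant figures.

At the limit, μ_s m g = m v²/r, so r_min = v²/(μ_s g) = (23.5)²/(0.527 × 9.8) = 552.2/5.165 = 106.9 m.

107 m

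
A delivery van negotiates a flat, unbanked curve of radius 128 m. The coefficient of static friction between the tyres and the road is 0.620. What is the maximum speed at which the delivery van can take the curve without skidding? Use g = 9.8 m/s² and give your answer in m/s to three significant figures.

Friction provides the centripetal force on a flat curve. At maximum speed it is at its limiting value: μ_s m g = m v²/r.
Mass cancels: v_max = √(μ_s g r) = √(0.620 × 9.8 × 128) = √777.7 = 27.89 m/s.

27.9 m/s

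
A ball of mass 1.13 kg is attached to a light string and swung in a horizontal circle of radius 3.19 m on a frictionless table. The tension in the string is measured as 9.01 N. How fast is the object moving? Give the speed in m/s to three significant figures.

5.04 m/s

T = m v²/r ⇒ v = √(T r / m) = √(9.01 × 3.19 / 1.13) = √25.44 = 5.043 m/s.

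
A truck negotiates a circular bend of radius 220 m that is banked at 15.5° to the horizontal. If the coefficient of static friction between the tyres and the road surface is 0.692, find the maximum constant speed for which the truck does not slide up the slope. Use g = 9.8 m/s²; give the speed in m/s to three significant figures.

At the maximum speed, friction acts down the slope at its limiting value f = μN. Radially (horizontal, toward centre): N sinθ + μN cosθ = mv²/r. Vertically: N cosθ − μN sinθ = mg.
Dividing: v² = r g (sinθ + μcosθ)/(cosθ − μsinθ).
sinθ + μcosθ = 0.2672 + 0.692×0.9636 = 0.9341; cosθ − μsinθ = 0.9636 − 0.692×0.2672 = 0.7787.
v² = 220 × 9.8 × 0.9341/0.7787 = 2586 m²/s², so v = 50.85 m/s.

50.9 m/s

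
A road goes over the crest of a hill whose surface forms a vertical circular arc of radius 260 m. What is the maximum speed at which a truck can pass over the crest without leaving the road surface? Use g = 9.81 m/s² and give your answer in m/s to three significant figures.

50.5 m/s

At the crest the centre of the circle is below the truck, so the net downward (centripetal) force is mg − N = mv²/r.
The truck leaves the road when N → 0, giving v_max = √(g r) = √(9.81 × 260) = 50.50 m/s.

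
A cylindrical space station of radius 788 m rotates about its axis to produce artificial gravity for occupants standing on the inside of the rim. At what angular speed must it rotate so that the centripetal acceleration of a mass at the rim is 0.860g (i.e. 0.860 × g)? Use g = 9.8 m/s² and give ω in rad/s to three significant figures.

0.103 rad/s

Centripetal acceleration a_c = ω²r. Setting ω²r = 0.860g:
ω = √(0.860g / r) = √(0.860 × 9.8 / 788) = √0.01070 = 0.1034 rad/s.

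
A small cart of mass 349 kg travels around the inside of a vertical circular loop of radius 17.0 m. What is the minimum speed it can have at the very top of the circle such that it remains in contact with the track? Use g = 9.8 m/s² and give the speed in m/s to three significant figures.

At the highest point the centre is directly below, so both the weight and N act inward: N + mg = mv²/r.
At minimum speed N → 0, so mg = mv_min²/r ⇒ v_min = √(g r) = √(9.8 × 17.0) = 12.91 m/s.

12.9 m/s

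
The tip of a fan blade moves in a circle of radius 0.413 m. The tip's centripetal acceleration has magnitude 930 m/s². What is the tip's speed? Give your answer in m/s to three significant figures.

19.6 m/s

a_c = v²/r ⇒ v = √(a_c · r) = √(930 × 0.413) = √384.1 = 19.60 m/s.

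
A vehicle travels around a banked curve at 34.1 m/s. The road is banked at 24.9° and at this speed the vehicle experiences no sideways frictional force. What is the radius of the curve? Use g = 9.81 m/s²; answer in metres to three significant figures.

255 m

Frictionless banking: tanθ = v²/(rg), so r = v²/(g tanθ).
r = (34.1)²/(9.81 × tan 24.9°) = 1163/(9.81 × 0.4642) = 1163/4.554 = 255.4 m.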